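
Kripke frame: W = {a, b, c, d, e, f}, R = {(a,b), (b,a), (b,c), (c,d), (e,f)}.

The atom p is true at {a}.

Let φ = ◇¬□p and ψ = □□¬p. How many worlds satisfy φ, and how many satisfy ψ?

2 and 5

For ◇¬□p:
a: successors {b}; ¬□p there: b:T. ✓
b: successors {a, c}; ¬□p there: a:T, c:T. ✓
c: successors {d}; ¬□p there: d:F. ✗
d: no successors, so ◇¬□p fails. ✗
e: successors {f}; ¬□p there: f:F. ✗
f: no successors, so ◇¬□p fails. ✗
— 2 worlds.
For □□¬p:
a: successors {b}; □¬p there: b:F. ✗
b: successors {a, c}; □¬p there: a:T, c:T. ✓
c: successors {d}; □¬p there: d:T. ✓
d: no successors, so □□¬p holds vacuously. ✓
e: successors {f}; □¬p there: f:T. ✓
f: no successors, so □□¬p holds vacuously. ✓
— 5 worlds.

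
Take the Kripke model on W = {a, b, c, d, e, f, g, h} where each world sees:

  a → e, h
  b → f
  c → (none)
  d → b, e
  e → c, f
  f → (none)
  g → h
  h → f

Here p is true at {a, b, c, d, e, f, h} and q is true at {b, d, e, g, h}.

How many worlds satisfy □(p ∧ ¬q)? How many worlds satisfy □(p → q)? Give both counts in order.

5 and 5

For □(p ∧ ¬q):
a: successors {e, h}; p ∧ ¬q there: e:F, h:F. ✗
b: successors {f}; p ∧ ¬q there: f:T. ✓
c: no successors, so □(p ∧ ¬q) holds vacuously. ✓
d: successors {b, e}; p ∧ ¬q there: b:F, e:F. ✗
e: successors {c, f}; p ∧ ¬q there: c:T, f:T. ✓
f: no successors, so □(p ∧ ¬q) holds vacuously. ✓
g: successors {h}; p ∧ ¬q there: h:F. ✗
h: successors {f}; p ∧ ¬q there: f:T. ✓
— 5 worlds.
For □(p → q):
a: successors {e, h}; p → q there: e:T, h:T. ✓
b: successors {f}; p → q there: f:F. ✗
c: no successors, so □(p → q) holds vacuously. ✓
d: successors {b, e}; p → q there: b:T, e:T. ✓
e: successors {c, f}; p → q there: c:F, f:F. ✗
f: no successors, so □(p → q) holds vacuously. ✓
g: successors {h}; p → q there: h:T. ✓
h: successors {f}; p → q there: f:F. ✗
— 5 worlds.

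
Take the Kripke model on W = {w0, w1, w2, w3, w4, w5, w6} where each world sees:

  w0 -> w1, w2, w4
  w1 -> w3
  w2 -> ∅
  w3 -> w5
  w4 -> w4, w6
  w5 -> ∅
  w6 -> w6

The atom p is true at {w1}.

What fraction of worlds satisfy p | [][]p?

4/7

w0: p is F, [][]p is F. ✗
w1: p is T, [][]p is F. ✓
w2: p is F, [][]p is T. ✓
w3: p is F, [][]p is T. ✓
w4: p is F, [][]p is F. ✗
w5: p is F, [][]p is T. ✓
w6: p is F, [][]p is F. ✗
That's 4 of 7 worlds, so 4/7.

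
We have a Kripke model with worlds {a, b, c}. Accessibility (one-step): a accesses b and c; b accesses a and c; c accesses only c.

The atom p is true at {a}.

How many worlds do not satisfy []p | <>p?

2

a: []p is F, <>p is F. ✗
b: []p is F, <>p is T. ✓
c: []p is F, <>p is F. ✗
Satisfying worlds: {b}.
So []p | <>p fails at the other 2 worlds.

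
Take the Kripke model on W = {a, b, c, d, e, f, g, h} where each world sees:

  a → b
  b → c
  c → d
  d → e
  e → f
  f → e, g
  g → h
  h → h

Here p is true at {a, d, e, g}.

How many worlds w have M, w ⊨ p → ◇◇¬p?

a: p is T, ◇◇¬p is T. ✓
b: p is F, ◇◇¬p is F. ✓
c: p is F, ◇◇¬p is F. ✓
d: p is T, ◇◇¬p is T. ✓
e: p is T, ◇◇¬p is F. ✗
f: p is F, ◇◇¬p is T. ✓
g: p is T, ◇◇¬p is T. ✓
h: p is F, ◇◇¬p is T. ✓
Satisfying worlds: {a, b, c, d, f, g, h}.

7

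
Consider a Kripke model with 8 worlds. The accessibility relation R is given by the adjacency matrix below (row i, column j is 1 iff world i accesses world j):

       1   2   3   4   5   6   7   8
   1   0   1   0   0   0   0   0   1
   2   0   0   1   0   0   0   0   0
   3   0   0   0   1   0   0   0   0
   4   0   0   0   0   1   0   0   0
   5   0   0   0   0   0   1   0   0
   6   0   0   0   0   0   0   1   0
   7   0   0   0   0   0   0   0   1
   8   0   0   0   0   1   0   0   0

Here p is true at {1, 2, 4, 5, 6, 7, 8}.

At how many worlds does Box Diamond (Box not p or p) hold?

7

1: successors {2, 8}; Diamond (Box not p or p) there: 2:F, 8:T. ✗
2: successors {3}; Diamond (Box not p or p) there: 3:T. ✓
3: successors {4}; Diamond (Box not p or p) there: 4:T. ✓
4: successors {5}; Diamond (Box not p or p) there: 5:T. ✓
5: successors {6}; Diamond (Box not p or p) there: 6:T. ✓
6: successors {7}; Diamond (Box not p or p) there: 7:T. ✓
7: successors {8}; Diamond (Box not p or p) there: 8:T. ✓
8: successors {5}; Diamond (Box not p or p) there: 5:T. ✓
Satisfying worlds: {2, 3, 4, 5, 6, 7, 8}.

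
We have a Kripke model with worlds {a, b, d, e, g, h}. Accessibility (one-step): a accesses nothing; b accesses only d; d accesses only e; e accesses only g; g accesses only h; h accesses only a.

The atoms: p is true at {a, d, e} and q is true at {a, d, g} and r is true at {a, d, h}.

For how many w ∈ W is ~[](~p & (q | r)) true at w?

3

a: [](~p & (q | r)) is T. ✗
b: [](~p & (q | r)) is F. ✓
d: [](~p & (q | r)) is F. ✓
e: [](~p & (q | r)) is T. ✗
g: [](~p & (q | r)) is T. ✗
h: [](~p & (q | r)) is F. ✓
Satisfying worlds: {b, d, h}.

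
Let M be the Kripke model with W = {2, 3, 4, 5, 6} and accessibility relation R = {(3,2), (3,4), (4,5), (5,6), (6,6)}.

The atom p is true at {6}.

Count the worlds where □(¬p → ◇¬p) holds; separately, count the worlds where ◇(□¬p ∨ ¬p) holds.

3 and 2

For □(¬p → ◇¬p):
2: no successors, so □(¬p → ◇¬p) holds vacuously. ✓
3: successors {2, 4}; ¬p → ◇¬p there: 2:F, 4:T. ✗
4: successors {5}; ¬p → ◇¬p there: 5:F. ✗
5: successors {6}; ¬p → ◇¬p there: 6:T. ✓
6: successors {6}; ¬p → ◇¬p there: 6:T. ✓
— 3 worlds.
For ◇(□¬p ∨ ¬p):
2: no successors, so ◇(□¬p ∨ ¬p) fails. ✗
3: successors {2, 4}; □¬p ∨ ¬p there: 2:T, 4:T. ✓
4: successors {5}; □¬p ∨ ¬p there: 5:T. ✓
5: successors {6}; □¬p ∨ ¬p there: 6:F. ✗
6: successors {6}; □¬p ∨ ¬p there: 6:F. ✗
— 2 worlds.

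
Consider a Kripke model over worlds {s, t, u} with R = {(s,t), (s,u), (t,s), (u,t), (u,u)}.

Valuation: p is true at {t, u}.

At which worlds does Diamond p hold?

s: successors {t, u}; p there: t:T, u:T. ✓
t: successors {s}; p there: s:F. ✗
u: successors {t, u}; p there: t:T, u:T. ✓

{s, u}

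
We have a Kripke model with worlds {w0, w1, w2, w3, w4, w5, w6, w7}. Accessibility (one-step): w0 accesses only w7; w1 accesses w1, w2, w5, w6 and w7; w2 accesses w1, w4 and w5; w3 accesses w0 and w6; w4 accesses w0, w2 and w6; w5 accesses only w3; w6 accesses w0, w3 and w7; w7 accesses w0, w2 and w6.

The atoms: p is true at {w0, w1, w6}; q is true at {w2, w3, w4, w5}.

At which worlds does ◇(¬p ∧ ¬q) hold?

{w0, w1, w6}

w0: successors {w7}; ¬p ∧ ¬q there: w7:T. ✓
w1: successors {w1, w2, w5, w6, w7}; ¬p ∧ ¬q there: w1:F, w2:F, w5:F, w6:F, w7:T. ✓
w2: successors {w1, w4, w5}; ¬p ∧ ¬q there: w1:F, w4:F, w5:F. ✗
w3: successors {w0, w6}; ¬p ∧ ¬q there: w0:F, w6:F. ✗
w4: successors {w0, w2, w6}; ¬p ∧ ¬q there: w0:F, w2:F, w6:F. ✗
w5: successors {w3}; ¬p ∧ ¬q there: w3:F. ✗
w6: successors {w0, w3, w7}; ¬p ∧ ¬q there: w0:F, w3:F, w7:T. ✓
w7: successors {w0, w2, w6}; ¬p ∧ ¬q there: w0:F, w2:F, w6:F. ✗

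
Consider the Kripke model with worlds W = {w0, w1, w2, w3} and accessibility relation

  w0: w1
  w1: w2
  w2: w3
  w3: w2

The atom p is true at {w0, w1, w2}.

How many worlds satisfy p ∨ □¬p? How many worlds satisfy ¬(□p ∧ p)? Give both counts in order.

3 and 2

For p ∨ □¬p:
w0: p is T, □¬p is F. ✓
w1: p is T, □¬p is F. ✓
w2: p is T, □¬p is T. ✓
w3: p is F, □¬p is F. ✗
— 3 worlds.
For ¬(□p ∧ p):
w0: □p ∧ p is T. ✗
w1: □p ∧ p is T. ✗
w2: □p ∧ p is F. ✓
w3: □p ∧ p is F. ✓
— 2 worlds.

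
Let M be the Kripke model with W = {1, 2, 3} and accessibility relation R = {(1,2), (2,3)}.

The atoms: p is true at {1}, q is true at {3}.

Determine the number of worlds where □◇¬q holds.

1: successors {2}; ◇¬q there: 2:F. ✗
2: successors {3}; ◇¬q there: 3:F. ✗
3: no successors, so □◇¬q holds vacuously. ✓
Satisfying worlds: {3}.

1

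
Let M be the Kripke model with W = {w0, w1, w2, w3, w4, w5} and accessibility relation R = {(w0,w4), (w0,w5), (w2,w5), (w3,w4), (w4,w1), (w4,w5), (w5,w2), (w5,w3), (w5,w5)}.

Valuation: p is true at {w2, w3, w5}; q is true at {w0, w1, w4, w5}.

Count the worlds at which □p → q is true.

w0: □p is F, q is T. ✓
w1: □p is T, q is T. ✓
w2: □p is T, q is F. ✗
w3: □p is F, q is F. ✓
w4: □p is F, q is T. ✓
w5: □p is T, q is T. ✓
Satisfying worlds: {w0, w1, w3, w4, w5}.

5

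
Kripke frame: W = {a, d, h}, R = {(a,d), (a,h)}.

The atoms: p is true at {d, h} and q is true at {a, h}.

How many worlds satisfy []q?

a: successors {d, h}; q there: d:F, h:T. ✗
d: no successors, so []q holds vacuously. ✓
h: no successors, so []q holds vacuously. ✓
Satisfying worlds: {d, h}.

2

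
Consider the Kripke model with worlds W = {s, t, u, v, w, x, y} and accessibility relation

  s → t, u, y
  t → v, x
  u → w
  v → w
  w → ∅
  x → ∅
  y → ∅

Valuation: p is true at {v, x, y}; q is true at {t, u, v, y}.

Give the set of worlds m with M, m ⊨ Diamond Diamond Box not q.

{s, t}

s: successors {t, u, y}; Diamond Box not q there: t:T, u:T, y:F. ✓
t: successors {v, x}; Diamond Box not q there: v:T, x:F. ✓
u: successors {w}; Diamond Box not q there: w:F. ✗
v: successors {w}; Diamond Box not q there: w:F. ✗
w: no successors, so Diamond Diamond Box not q fails. ✗
x: no successors, so Diamond Diamond Box not q fails. ✗
y: no successors, so Diamond Diamond Box not q fails. ✗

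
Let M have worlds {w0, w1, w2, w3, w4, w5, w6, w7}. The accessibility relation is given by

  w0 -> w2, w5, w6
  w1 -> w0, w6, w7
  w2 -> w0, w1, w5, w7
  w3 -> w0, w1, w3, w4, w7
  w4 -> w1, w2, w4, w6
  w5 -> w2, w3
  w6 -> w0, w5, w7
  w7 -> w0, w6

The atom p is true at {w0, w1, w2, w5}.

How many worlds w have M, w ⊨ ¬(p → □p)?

w0: p → □p is F. ✓
w1: p → □p is F. ✓
w2: p → □p is F. ✓
w3: p → □p is T. ✗
w4: p → □p is T. ✗
w5: p → □p is F. ✓
w6: p → □p is T. ✗
w7: p → □p is T. ✗
Satisfying worlds: {w0, w1, w2, w5}.

4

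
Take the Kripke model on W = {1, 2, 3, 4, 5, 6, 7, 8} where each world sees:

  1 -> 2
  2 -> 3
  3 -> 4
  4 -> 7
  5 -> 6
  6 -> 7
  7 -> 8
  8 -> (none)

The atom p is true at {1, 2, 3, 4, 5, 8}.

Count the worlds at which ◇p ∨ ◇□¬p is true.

5

1: ◇p is T, ◇□¬p is F. ✓
2: ◇p is T, ◇□¬p is F. ✓
3: ◇p is T, ◇□¬p is T. ✓
4: ◇p is F, ◇□¬p is F. ✗
5: ◇p is F, ◇□¬p is T. ✓
6: ◇p is F, ◇□¬p is F. ✗
7: ◇p is T, ◇□¬p is T. ✓
8: ◇p is F, ◇□¬p is F. ✗
Satisfying worlds: {1, 2, 3, 5, 7}.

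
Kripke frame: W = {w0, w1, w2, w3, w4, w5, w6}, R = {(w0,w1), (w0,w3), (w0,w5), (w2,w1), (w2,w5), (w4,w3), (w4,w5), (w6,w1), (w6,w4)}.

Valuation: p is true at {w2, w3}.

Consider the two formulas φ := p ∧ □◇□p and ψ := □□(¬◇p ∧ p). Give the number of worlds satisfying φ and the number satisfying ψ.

1 and 6

For p ∧ □◇□p:
w0: p is F, □◇□p is F. ✗
w1: p is F, □◇□p is T. ✗
w2: p is T, □◇□p is F. ✗
w3: p is T, □◇□p is T. ✓
w4: p is F, □◇□p is F. ✗
w5: p is F, □◇□p is T. ✗
w6: p is F, □◇□p is F. ✗
— 1 world.
For □□(¬◇p ∧ p):
w0: successors {w1, w3, w5}; □(¬◇p ∧ p) there: w1:T, w3:T, w5:T. ✓
w1: no successors, so □□(¬◇p ∧ p) holds vacuously. ✓
w2: successors {w1, w5}; □(¬◇p ∧ p) there: w1:T, w5:T. ✓
w3: no successors, so □□(¬◇p ∧ p) holds vacuously. ✓
w4: successors {w3, w5}; □(¬◇p ∧ p) there: w3:T, w5:T. ✓
w5: no successors, so □□(¬◇p ∧ p) holds vacuously. ✓
w6: successors {w1, w4}; □(¬◇p ∧ p) there: w1:T, w4:F. ✗
— 6 worlds.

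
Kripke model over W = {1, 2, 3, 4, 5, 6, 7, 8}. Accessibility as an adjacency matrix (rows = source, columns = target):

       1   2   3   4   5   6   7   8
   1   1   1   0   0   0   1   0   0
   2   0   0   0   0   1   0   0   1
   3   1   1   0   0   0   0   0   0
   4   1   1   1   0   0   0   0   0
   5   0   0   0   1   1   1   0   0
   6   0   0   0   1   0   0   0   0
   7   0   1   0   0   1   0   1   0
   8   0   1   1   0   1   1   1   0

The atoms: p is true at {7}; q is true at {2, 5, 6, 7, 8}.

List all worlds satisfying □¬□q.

{2, 5, 6}

1: successors {1, 2, 6}; ¬□q there: 1:T, 2:F, 6:T. ✗
2: successors {5, 8}; ¬□q there: 5:T, 8:T. ✓
3: successors {1, 2}; ¬□q there: 1:T, 2:F. ✗
4: successors {1, 2, 3}; ¬□q there: 1:T, 2:F, 3:T. ✗
5: successors {4, 5, 6}; ¬□q there: 4:T, 5:T, 6:T. ✓
6: successors {4}; ¬□q there: 4:T. ✓
7: successors {2, 5, 7}; ¬□q there: 2:F, 5:T, 7:F. ✗
8: successors {2, 3, 5, 6, 7}; ¬□q there: 2:F, 3:T, 5:T, 6:T, 7:F. ✗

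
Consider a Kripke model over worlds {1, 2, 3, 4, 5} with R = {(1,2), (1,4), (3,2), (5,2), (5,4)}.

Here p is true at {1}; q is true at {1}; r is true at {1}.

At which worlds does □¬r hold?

{1, 2, 3, 4, 5}

1: successors {2, 4}; ¬r there: 2:T, 4:T. ✓
2: no successors, so □¬r holds vacuously. ✓
3: successors {2}; ¬r there: 2:T. ✓
4: no successors, so □¬r holds vacuously. ✓
5: successors {2, 4}; ¬r there: 2:T, 4:T. ✓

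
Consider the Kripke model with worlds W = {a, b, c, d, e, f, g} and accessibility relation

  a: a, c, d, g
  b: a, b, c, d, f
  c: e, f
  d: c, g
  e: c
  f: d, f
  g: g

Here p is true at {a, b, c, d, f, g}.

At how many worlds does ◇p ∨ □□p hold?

7

a: ◇p is T, □□p is F. ✓
b: ◇p is T, □□p is F. ✓
c: ◇p is T, □□p is T. ✓
d: ◇p is T, □□p is F. ✓
e: ◇p is T, □□p is F. ✓
f: ◇p is T, □□p is T. ✓
g: ◇p is T, □□p is T. ✓
Satisfying worlds: {a, b, c, d, e, f, g}.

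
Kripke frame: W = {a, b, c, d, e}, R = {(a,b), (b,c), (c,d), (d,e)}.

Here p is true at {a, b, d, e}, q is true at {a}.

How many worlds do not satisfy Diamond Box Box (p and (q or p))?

a: successors {b}; Box Box (p and (q or p)) there: b:T. ✓
b: successors {c}; Box Box (p and (q or p)) there: c:T. ✓
c: successors {d}; Box Box (p and (q or p)) there: d:T. ✓
d: successors {e}; Box Box (p and (q or p)) there: e:T. ✓
e: no successors, so Diamond Box Box (p and (q or p)) fails. ✗
Satisfying worlds: {a, b, c, d}.
So Diamond Box Box (p and (q or p)) fails at the other 1 world.

1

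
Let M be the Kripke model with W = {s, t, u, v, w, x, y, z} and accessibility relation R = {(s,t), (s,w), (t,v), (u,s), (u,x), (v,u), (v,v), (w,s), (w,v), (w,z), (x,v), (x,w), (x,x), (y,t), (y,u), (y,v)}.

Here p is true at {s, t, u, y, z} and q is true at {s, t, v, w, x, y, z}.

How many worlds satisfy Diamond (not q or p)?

5

s: successors {t, w}; not q or p there: t:T, w:F. ✓
t: successors {v}; not q or p there: v:F. ✗
u: successors {s, x}; not q or p there: s:T, x:F. ✓
v: successors {u, v}; not q or p there: u:T, v:F. ✓
w: successors {s, v, z}; not q or p there: s:T, v:F, z:T. ✓
x: successors {v, w, x}; not q or p there: v:F, w:F, x:F. ✗
y: successors {t, u, v}; not q or p there: t:T, u:T, v:F. ✓
z: no successors, so Diamond (not q or p) fails. ✗
Satisfying worlds: {s, u, v, w, y}.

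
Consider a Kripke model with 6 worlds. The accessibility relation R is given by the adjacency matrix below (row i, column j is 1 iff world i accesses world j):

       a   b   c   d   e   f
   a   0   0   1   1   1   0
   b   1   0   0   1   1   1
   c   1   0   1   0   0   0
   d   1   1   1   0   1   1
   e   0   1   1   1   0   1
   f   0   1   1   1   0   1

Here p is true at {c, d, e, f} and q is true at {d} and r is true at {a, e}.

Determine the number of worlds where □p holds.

1

a: successors {c, d, e}; p there: c:T, d:T, e:T. ✓
b: successors {a, d, e, f}; p there: a:F, d:T, e:T, f:T. ✗
c: successors {a, c}; p there: a:F, c:T. ✗
d: successors {a, b, c, e, f}; p there: a:F, b:F, c:T, e:T, f:T. ✗
e: successors {b, c, d, f}; p there: b:F, c:T, d:T, f:T. ✗
f: successors {b, c, d, f}; p there: b:F, c:T, d:T, f:T. ✗
Satisfying worlds: {a}.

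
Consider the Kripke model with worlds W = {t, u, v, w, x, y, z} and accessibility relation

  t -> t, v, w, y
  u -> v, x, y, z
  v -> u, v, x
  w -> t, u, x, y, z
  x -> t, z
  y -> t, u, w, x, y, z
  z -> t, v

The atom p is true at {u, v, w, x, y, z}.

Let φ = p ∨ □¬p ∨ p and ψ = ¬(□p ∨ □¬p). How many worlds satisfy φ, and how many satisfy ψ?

For p ∨ □¬p ∨ p:
t: p is F, □¬p ∨ p is F. ✗
u: p is T, □¬p ∨ p is T. ✓
v: p is T, □¬p ∨ p is T. ✓
w: p is T, □¬p ∨ p is T. ✓
x: p is T, □¬p ∨ p is T. ✓
y: p is T, □¬p ∨ p is T. ✓
z: p is T, □¬p ∨ p is T. ✓
— 6 worlds.
For ¬(□p ∨ □¬p):
t: □p ∨ □¬p is F. ✓
u: □p ∨ □¬p is T. ✗
v: □p ∨ □¬p is T. ✗
w: □p ∨ □¬p is F. ✓
x: □p ∨ □¬p is F. ✓
y: □p ∨ □¬p is F. ✓
z: □p ∨ □¬p is F. ✓
— 5 worlds.

6 and 5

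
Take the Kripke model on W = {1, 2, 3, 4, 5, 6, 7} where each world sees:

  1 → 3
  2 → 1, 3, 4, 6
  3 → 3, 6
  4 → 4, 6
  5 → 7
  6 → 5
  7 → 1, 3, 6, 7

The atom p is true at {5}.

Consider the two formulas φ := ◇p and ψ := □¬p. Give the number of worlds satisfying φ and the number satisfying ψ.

1 and 6

For ◇p:
1: successors {3}; p there: 3:F. ✗
2: successors {1, 3, 4, 6}; p there: 1:F, 3:F, 4:F, 6:F. ✗
3: successors {3, 6}; p there: 3:F, 6:F. ✗
4: successors {4, 6}; p there: 4:F, 6:F. ✗
5: successors {7}; p there: 7:F. ✗
6: successors {5}; p there: 5:T. ✓
7: successors {1, 3, 6, 7}; p there: 1:F, 3:F, 6:F, 7:F. ✗
— 1 world.
For □¬p:
1: successors {3}; ¬p there: 3:T. ✓
2: successors {1, 3, 4, 6}; ¬p there: 1:T, 3:T, 4:T, 6:T. ✓
3: successors {3, 6}; ¬p there: 3:T, 6:T. ✓
4: successors {4, 6}; ¬p there: 4:T, 6:T. ✓
5: successors {7}; ¬p there: 7:T. ✓
6: successors {5}; ¬p there: 5:F. ✗
7: successors {1, 3, 6, 7}; ¬p there: 1:T, 3:T, 6:T, 7:T. ✓
— 6 worlds.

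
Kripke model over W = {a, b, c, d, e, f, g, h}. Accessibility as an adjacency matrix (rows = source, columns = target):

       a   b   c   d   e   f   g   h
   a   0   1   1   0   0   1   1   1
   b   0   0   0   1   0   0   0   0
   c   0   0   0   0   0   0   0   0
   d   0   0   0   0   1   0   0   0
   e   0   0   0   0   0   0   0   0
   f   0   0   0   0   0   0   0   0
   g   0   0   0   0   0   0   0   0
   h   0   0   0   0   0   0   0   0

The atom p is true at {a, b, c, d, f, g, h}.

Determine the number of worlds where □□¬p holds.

7

a: successors {b, c, f, g, h}; □¬p there: b:F, c:T, f:T, g:T, h:T. ✗
b: successors {d}; □¬p there: d:T. ✓
c: no successors, so □□¬p holds vacuously. ✓
d: successors {e}; □¬p there: e:T. ✓
e: no successors, so □□¬p holds vacuously. ✓
f: no successors, so □□¬p holds vacuously. ✓
g: no successors, so □□¬p holds vacuously. ✓
h: no successors, so □□¬p holds vacuously. ✓
Satisfying worlds: {b, c, d, e, f, g, h}.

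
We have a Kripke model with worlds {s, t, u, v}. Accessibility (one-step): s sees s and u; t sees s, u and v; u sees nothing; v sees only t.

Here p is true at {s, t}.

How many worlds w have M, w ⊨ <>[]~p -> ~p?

2

s: <>[]~p is T, ~p is F. ✗
t: <>[]~p is T, ~p is F. ✗
u: <>[]~p is F, ~p is T. ✓
v: <>[]~p is F, ~p is T. ✓
Satisfying worlds: {u, v}.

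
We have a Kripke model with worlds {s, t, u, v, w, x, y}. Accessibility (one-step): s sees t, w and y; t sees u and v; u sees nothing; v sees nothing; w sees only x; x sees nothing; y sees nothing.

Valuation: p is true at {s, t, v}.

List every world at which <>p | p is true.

{s, t, v}

s: <>p is T, p is T. ✓
t: <>p is T, p is T. ✓
u: <>p is F, p is F. ✗
v: <>p is F, p is T. ✓
w: <>p is F, p is F. ✗
x: <>p is F, p is F. ✗
y: <>p is F, p is F. ✗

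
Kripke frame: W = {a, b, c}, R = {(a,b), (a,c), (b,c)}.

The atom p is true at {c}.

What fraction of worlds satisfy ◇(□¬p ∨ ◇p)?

a: successors {b, c}; □¬p ∨ ◇p there: b:T, c:T. ✓
b: successors {c}; □¬p ∨ ◇p there: c:T. ✓
c: no successors, so ◇(□¬p ∨ ◇p) fails. ✗
That's 2 of 3 worlds, so 2/3.

2/3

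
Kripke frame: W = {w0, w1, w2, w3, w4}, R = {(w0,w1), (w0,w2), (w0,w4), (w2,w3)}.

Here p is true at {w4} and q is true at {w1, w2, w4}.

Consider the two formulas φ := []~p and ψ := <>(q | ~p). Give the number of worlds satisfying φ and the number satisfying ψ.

4 and 2

For []~p:
w0: successors {w1, w2, w4}; ~p there: w1:T, w2:T, w4:F. ✗
w1: no successors, so []~p holds vacuously. ✓
w2: successors {w3}; ~p there: w3:T. ✓
w3: no successors, so []~p holds vacuously. ✓
w4: no successors, so []~p holds vacuously. ✓
— 4 worlds.
For <>(q | ~p):
w0: successors {w1, w2, w4}; q | ~p there: w1:T, w2:T, w4:T. ✓
w1: no successors, so <>(q | ~p) fails. ✗
w2: successors {w3}; q | ~p there: w3:T. ✓
w3: no successors, so <>(q | ~p) fails. ✗
w4: no successors, so <>(q | ~p) fails. ✗
— 2 worlds.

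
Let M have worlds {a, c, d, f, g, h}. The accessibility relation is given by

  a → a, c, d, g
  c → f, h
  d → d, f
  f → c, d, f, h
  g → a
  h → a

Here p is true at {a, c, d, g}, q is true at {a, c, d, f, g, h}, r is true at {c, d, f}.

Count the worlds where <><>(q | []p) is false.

a: successors {a, c, d, g}; <>(q | []p) there: a:T, c:T, d:T, g:T. ✓
c: successors {f, h}; <>(q | []p) there: f:T, h:T. ✓
d: successors {d, f}; <>(q | []p) there: d:T, f:T. ✓
f: successors {c, d, f, h}; <>(q | []p) there: c:T, d:T, f:T, h:T. ✓
g: successors {a}; <>(q | []p) there: a:T. ✓
h: successors {a}; <>(q | []p) there: a:T. ✓
Satisfying worlds: {a, c, d, f, g, h}.
So <><>(q | []p) fails at the other 0 worlds.

0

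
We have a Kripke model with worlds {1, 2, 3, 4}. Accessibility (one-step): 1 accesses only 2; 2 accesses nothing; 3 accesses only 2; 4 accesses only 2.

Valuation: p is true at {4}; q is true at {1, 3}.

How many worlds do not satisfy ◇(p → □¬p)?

1

1: successors {2}; p → □¬p there: 2:T. ✓
2: no successors, so ◇(p → □¬p) fails. ✗
3: successors {2}; p → □¬p there: 2:T. ✓
4: successors {2}; p → □¬p there: 2:T. ✓
Satisfying worlds: {1, 3, 4}.
So ◇(p → □¬p) fails at the other 1 world.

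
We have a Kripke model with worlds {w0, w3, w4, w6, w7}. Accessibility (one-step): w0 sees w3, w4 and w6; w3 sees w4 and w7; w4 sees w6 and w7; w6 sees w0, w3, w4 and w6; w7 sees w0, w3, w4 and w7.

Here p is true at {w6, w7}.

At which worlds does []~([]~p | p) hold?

∅

w0: successors {w3, w4, w6}; ~([]~p | p) there: w3:T, w4:T, w6:F. ✗
w3: successors {w4, w7}; ~([]~p | p) there: w4:T, w7:F. ✗
w4: successors {w6, w7}; ~([]~p | p) there: w6:F, w7:F. ✗
w6: successors {w0, w3, w4, w6}; ~([]~p | p) there: w0:T, w3:T, w4:T, w6:F. ✗
w7: successors {w0, w3, w4, w7}; ~([]~p | p) there: w0:T, w3:T, w4:T, w7:F. ✗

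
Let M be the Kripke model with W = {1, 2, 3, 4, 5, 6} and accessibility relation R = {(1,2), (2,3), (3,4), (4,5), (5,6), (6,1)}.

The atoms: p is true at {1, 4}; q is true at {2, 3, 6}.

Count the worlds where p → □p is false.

2

1: p is T, □p is F. ✗
2: p is F, □p is F. ✓
3: p is F, □p is T. ✓
4: p is T, □p is F. ✗
5: p is F, □p is F. ✓
6: p is F, □p is T. ✓
Satisfying worlds: {2, 3, 5, 6}.
So p → □p fails at the other 2 worlds.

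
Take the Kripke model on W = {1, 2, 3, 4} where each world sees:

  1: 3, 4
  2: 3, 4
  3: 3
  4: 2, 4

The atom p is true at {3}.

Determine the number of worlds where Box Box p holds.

1: successors {3, 4}; Box p there: 3:T, 4:F. ✗
2: successors {3, 4}; Box p there: 3:T, 4:F. ✗
3: successors {3}; Box p there: 3:T. ✓
4: successors {2, 4}; Box p there: 2:F, 4:F. ✗
Satisfying worlds: {3}.

1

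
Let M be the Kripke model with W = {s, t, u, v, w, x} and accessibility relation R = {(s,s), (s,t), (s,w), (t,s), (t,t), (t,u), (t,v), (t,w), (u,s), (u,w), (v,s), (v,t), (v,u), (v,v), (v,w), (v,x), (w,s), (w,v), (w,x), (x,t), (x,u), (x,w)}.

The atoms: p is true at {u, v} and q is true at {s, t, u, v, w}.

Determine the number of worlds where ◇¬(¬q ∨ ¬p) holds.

s: successors {s, t, w}; ¬(¬q ∨ ¬p) there: s:F, t:F, w:F. ✗
t: successors {s, t, u, v, w}; ¬(¬q ∨ ¬p) there: s:F, t:F, u:T, v:T, w:F. ✓
u: successors {s, w}; ¬(¬q ∨ ¬p) there: s:F, w:F. ✗
v: successors {s, t, u, v, w, x}; ¬(¬q ∨ ¬p) there: s:F, t:F, u:T, v:T, w:F, x:F. ✓
w: successors {s, v, x}; ¬(¬q ∨ ¬p) there: s:F, v:T, x:F. ✓
x: successors {t, u, w}; ¬(¬q ∨ ¬p) there: t:F, u:T, w:F. ✓
Satisfying worlds: {t, v, w, x}.

4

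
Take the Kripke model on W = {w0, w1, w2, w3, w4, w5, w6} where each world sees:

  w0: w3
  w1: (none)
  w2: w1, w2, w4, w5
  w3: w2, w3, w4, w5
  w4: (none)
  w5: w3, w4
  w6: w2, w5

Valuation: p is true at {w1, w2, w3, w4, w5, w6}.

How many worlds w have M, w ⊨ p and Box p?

6

w0: p is F, Box p is T. ✗
w1: p is T, Box p is T. ✓
w2: p is T, Box p is T. ✓
w3: p is T, Box p is T. ✓
w4: p is T, Box p is T. ✓
w5: p is T, Box p is T. ✓
w6: p is T, Box p is T. ✓
Satisfying worlds: {w1, w2, w3, w4, w5, w6}.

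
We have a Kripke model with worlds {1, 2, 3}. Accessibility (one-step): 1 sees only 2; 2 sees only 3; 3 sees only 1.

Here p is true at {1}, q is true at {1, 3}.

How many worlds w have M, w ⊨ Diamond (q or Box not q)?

2

1: successors {2}; q or Box not q there: 2:F. ✗
2: successors {3}; q or Box not q there: 3:T. ✓
3: successors {1}; q or Box not q there: 1:T. ✓
Satisfying worlds: {2, 3}.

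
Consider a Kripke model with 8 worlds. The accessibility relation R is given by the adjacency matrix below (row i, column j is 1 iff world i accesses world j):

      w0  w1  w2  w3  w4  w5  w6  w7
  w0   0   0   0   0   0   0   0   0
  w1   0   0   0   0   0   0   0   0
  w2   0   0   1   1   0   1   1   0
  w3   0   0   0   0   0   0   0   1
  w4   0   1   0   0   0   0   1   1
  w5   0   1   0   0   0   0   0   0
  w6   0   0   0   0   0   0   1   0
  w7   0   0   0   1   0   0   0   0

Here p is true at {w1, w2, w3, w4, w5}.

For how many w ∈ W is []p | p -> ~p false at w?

w0: []p | p is T, ~p is T. ✓
w1: []p | p is T, ~p is F. ✗
w2: []p | p is T, ~p is F. ✗
w3: []p | p is T, ~p is F. ✗
w4: []p | p is T, ~p is F. ✗
w5: []p | p is T, ~p is F. ✗
w6: []p | p is F, ~p is T. ✓
w7: []p | p is T, ~p is T. ✓
Satisfying worlds: {w0, w6, w7}.
So []p | p -> ~p fails at the other 5 worlds.

5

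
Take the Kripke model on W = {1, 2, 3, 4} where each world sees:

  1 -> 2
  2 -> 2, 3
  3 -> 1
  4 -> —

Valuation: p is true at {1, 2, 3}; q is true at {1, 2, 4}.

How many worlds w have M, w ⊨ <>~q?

1

1: successors {2}; ~q there: 2:F. ✗
2: successors {2, 3}; ~q there: 2:F, 3:T. ✓
3: successors {1}; ~q there: 1:F. ✗
4: no successors, so <>~q fails. ✗
Satisfying worlds: {2}.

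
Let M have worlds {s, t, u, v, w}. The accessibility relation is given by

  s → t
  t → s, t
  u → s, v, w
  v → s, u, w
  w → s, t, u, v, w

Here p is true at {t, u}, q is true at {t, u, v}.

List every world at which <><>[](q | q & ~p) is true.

s: successors {t}; <>[](q | q & ~p) there: t:T. ✓
t: successors {s, t}; <>[](q | q & ~p) there: s:F, t:T. ✓
u: successors {s, v, w}; <>[](q | q & ~p) there: s:F, v:T, w:T. ✓
v: successors {s, u, w}; <>[](q | q & ~p) there: s:F, u:T, w:T. ✓
w: successors {s, t, u, v, w}; <>[](q | q & ~p) there: s:F, t:T, u:T, v:T, w:T. ✓

{s, t, u, v, w}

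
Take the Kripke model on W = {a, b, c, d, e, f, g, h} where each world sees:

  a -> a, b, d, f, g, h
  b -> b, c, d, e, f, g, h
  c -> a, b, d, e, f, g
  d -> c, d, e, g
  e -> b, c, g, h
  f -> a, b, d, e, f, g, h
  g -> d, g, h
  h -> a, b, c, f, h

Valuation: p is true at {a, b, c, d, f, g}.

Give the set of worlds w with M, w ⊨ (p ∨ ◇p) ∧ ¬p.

a: p ∨ ◇p is T, ¬p is F. ✗
b: p ∨ ◇p is T, ¬p is F. ✗
c: p ∨ ◇p is T, ¬p is F. ✗
d: p ∨ ◇p is T, ¬p is F. ✗
e: p ∨ ◇p is T, ¬p is T. ✓
f: p ∨ ◇p is T, ¬p is F. ✗
g: p ∨ ◇p is T, ¬p is F. ✗
h: p ∨ ◇p is T, ¬p is T. ✓

{e, h}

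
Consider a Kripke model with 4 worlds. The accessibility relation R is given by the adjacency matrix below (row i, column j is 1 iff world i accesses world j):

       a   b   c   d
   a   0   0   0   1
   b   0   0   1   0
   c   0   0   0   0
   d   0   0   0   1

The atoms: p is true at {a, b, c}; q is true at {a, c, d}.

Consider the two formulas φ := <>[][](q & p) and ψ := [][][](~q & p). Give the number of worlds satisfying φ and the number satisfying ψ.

For <>[][](q & p):
a: successors {d}; [][](q & p) there: d:F. ✗
b: successors {c}; [][](q & p) there: c:T. ✓
c: no successors, so <>[][](q & p) fails. ✗
d: successors {d}; [][](q & p) there: d:F. ✗
— 1 world.
For [][][](~q & p):
a: successors {d}; [][](~q & p) there: d:F. ✗
b: successors {c}; [][](~q & p) there: c:T. ✓
c: no successors, so [][][](~q & p) holds vacuously. ✓
d: successors {d}; [][](~q & p) there: d:F. ✗
— 2 worlds.

1 and 2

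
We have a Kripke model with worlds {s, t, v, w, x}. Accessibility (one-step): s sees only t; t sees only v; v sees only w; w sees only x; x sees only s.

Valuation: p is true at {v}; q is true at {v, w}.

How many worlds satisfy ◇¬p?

4

s: successors {t}; ¬p there: t:T. ✓
t: successors {v}; ¬p there: v:F. ✗
v: successors {w}; ¬p there: w:T. ✓
w: successors {x}; ¬p there: x:T. ✓
x: successors {s}; ¬p there: s:T. ✓
Satisfying worlds: {s, v, w, x}.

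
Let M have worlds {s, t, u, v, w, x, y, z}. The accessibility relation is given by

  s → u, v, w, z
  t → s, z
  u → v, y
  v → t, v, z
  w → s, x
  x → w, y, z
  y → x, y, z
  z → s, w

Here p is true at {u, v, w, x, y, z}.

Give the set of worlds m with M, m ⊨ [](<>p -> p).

s: successors {u, v, w, z}; <>p -> p there: u:T, v:T, w:T, z:T. ✓
t: successors {s, z}; <>p -> p there: s:F, z:T. ✗
u: successors {v, y}; <>p -> p there: v:T, y:T. ✓
v: successors {t, v, z}; <>p -> p there: t:F, v:T, z:T. ✗
w: successors {s, x}; <>p -> p there: s:F, x:T. ✗
x: successors {w, y, z}; <>p -> p there: w:T, y:T, z:T. ✓
y: successors {x, y, z}; <>p -> p there: x:T, y:T, z:T. ✓
z: successors {s, w}; <>p -> p there: s:F, w:T. ✗

{s, u, x, y}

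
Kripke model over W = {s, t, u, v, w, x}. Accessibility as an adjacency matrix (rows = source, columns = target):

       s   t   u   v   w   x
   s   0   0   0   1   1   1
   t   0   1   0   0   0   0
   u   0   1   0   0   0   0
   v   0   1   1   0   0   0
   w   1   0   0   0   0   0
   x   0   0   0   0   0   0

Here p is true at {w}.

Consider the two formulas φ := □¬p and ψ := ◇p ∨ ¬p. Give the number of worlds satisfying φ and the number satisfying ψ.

For □¬p:
s: successors {v, w, x}; ¬p there: v:T, w:F, x:T. ✗
t: successors {t}; ¬p there: t:T. ✓
u: successors {t}; ¬p there: t:T. ✓
v: successors {t, u}; ¬p there: t:T, u:T. ✓
w: successors {s}; ¬p there: s:T. ✓
x: no successors, so □¬p holds vacuously. ✓
— 5 worlds.
For ◇p ∨ ¬p:
s: ◇p is T, ¬p is T. ✓
t: ◇p is F, ¬p is T. ✓
u: ◇p is F, ¬p is T. ✓
v: ◇p is F, ¬p is T. ✓
w: ◇p is F, ¬p is F. ✗
x: ◇p is F, ¬p is T. ✓
— 5 worlds.

5 and 5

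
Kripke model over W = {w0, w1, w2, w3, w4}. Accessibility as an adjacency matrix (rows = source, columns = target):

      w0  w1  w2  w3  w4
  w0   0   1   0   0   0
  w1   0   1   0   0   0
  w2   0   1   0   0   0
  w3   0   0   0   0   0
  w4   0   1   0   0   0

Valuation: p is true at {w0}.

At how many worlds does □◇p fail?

w0: successors {w1}; ◇p there: w1:F. ✗
w1: successors {w1}; ◇p there: w1:F. ✗
w2: successors {w1}; ◇p there: w1:F. ✗
w3: no successors, so □◇p holds vacuously. ✓
w4: successors {w1}; ◇p there: w1:F. ✗
Satisfying worlds: {w3}.
So □◇p fails at the other 4 worlds.

4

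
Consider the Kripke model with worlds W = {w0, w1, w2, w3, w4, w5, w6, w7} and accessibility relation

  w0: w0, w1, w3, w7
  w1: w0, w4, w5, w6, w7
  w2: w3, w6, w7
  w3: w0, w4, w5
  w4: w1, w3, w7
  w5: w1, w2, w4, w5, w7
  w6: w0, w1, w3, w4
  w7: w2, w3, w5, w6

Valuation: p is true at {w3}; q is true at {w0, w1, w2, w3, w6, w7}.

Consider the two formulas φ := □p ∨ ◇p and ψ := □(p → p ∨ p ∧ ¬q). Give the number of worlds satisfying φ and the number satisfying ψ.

For □p ∨ ◇p:
w0: □p is F, ◇p is T. ✓
w1: □p is F, ◇p is F. ✗
w2: □p is F, ◇p is T. ✓
w3: □p is F, ◇p is F. ✗
w4: □p is F, ◇p is T. ✓
w5: □p is F, ◇p is F. ✗
w6: □p is F, ◇p is T. ✓
w7: □p is F, ◇p is T. ✓
— 5 worlds.
For □(p → p ∨ p ∧ ¬q):
w0: successors {w0, w1, w3, w7}; p → p ∨ p ∧ ¬q there: w0:T, w1:T, w3:T, w7:T. ✓
w1: successors {w0, w4, w5, w6, w7}; p → p ∨ p ∧ ¬q there: w0:T, w4:T, w5:T, w6:T, w7:T. ✓
w2: successors {w3, w6, w7}; p → p ∨ p ∧ ¬q there: w3:T, w6:T, w7:T. ✓
w3: successors {w0, w4, w5}; p → p ∨ p ∧ ¬q there: w0:T, w4:T, w5:T. ✓
w4: successors {w1, w3, w7}; p → p ∨ p ∧ ¬q there: w1:T, w3:T, w7:T. ✓
w5: successors {w1, w2, w4, w5, w7}; p → p ∨ p ∧ ¬q there: w1:T, w2:T, w4:T, w5:T, w7:T. ✓
w6: successors {w0, w1, w3, w4}; p → p ∨ p ∧ ¬q there: w0:T, w1:T, w3:T, w4:T. ✓
w7: successors {w2, w3, w5, w6}; p → p ∨ p ∧ ¬q there: w2:T, w3:T, w5:T, w6:T. ✓
— 8 worlds.

5 and 8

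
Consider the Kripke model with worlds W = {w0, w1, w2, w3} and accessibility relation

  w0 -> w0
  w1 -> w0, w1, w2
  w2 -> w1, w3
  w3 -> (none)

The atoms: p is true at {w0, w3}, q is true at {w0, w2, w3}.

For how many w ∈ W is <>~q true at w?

w0: successors {w0}; ~q there: w0:F. ✗
w1: successors {w0, w1, w2}; ~q there: w0:F, w1:T, w2:F. ✓
w2: successors {w1, w3}; ~q there: w1:T, w3:F. ✓
w3: no successors, so <>~q fails. ✗
Satisfying worlds: {w1, w2}.

2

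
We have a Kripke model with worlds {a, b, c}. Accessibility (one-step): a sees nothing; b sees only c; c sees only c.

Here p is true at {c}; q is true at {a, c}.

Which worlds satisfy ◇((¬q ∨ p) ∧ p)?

{b, c}

a: no successors, so ◇((¬q ∨ p) ∧ p) fails. ✗
b: successors {c}; (¬q ∨ p) ∧ p there: c:T. ✓
c: successors {c}; (¬q ∨ p) ∧ p there: c:T. ✓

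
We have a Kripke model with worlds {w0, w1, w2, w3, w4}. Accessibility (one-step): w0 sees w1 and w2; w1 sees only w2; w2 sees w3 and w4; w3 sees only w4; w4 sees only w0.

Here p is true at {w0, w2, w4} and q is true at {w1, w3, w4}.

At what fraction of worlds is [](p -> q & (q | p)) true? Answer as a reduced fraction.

w0: successors {w1, w2}; p -> q & (q | p) there: w1:T, w2:F. ✗
w1: successors {w2}; p -> q & (q | p) there: w2:F. ✗
w2: successors {w3, w4}; p -> q & (q | p) there: w3:T, w4:T. ✓
w3: successors {w4}; p -> q & (q | p) there: w4:T. ✓
w4: successors {w0}; p -> q & (q | p) there: w0:F. ✗
That's 2 of 5 worlds, so 2/5.

2/5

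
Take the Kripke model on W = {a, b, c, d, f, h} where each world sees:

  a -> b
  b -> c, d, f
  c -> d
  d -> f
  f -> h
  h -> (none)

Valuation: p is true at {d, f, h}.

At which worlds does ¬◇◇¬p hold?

{b, c, d, f, h}

a: ◇◇¬p is T. ✗
b: ◇◇¬p is F. ✓
c: ◇◇¬p is F. ✓
d: ◇◇¬p is F. ✓
f: ◇◇¬p is F. ✓
h: ◇◇¬p is F. ✓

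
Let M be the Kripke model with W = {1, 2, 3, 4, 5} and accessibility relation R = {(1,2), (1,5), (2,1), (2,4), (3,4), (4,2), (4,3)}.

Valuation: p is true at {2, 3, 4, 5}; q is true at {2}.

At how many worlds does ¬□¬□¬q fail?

1: □¬□¬q is F. ✓
2: □¬□¬q is T. ✗
3: □¬□¬q is T. ✗
4: □¬□¬q is F. ✓
5: □¬□¬q is T. ✗
Satisfying worlds: {1, 4}.
So ¬□¬□¬q fails at the other 3 worlds.

3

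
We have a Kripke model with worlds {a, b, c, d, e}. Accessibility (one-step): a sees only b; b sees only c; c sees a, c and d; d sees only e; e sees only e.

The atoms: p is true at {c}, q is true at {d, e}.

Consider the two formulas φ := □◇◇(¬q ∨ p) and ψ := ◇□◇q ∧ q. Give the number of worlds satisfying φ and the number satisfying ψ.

2 and 2

For □◇◇(¬q ∨ p):
a: successors {b}; ◇◇(¬q ∨ p) there: b:T. ✓
b: successors {c}; ◇◇(¬q ∨ p) there: c:T. ✓
c: successors {a, c, d}; ◇◇(¬q ∨ p) there: a:T, c:T, d:F. ✗
d: successors {e}; ◇◇(¬q ∨ p) there: e:F. ✗
e: successors {e}; ◇◇(¬q ∨ p) there: e:F. ✗
— 2 worlds.
For ◇□◇q ∧ q:
a: ◇□◇q is T, q is F. ✗
b: ◇□◇q is F, q is F. ✗
c: ◇□◇q is T, q is F. ✗
d: ◇□◇q is T, q is T. ✓
e: ◇□◇q is T, q is T. ✓
— 2 worlds.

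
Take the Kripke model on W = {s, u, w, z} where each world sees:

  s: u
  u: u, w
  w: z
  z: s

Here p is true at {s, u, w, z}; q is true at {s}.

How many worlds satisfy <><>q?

1

s: successors {u}; <>q there: u:F. ✗
u: successors {u, w}; <>q there: u:F, w:F. ✗
w: successors {z}; <>q there: z:T. ✓
z: successors {s}; <>q there: s:F. ✗
Satisfying worlds: {w}.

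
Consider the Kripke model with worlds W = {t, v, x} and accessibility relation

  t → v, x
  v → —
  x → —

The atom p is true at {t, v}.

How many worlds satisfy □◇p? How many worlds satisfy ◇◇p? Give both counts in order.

2 and 0

For □◇p:
t: successors {v, x}; ◇p there: v:F, x:F. ✗
v: no successors, so □◇p holds vacuously. ✓
x: no successors, so □◇p holds vacuously. ✓
— 2 worlds.
For ◇◇p:
t: successors {v, x}; ◇p there: v:F, x:F. ✗
v: no successors, so ◇◇p fails. ✗
x: no successors, so ◇◇p fails. ✗
— 0 worlds.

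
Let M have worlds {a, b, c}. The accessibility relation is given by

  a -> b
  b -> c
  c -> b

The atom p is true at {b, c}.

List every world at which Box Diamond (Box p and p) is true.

a: successors {b}; Diamond (Box p and p) there: b:T. ✓
b: successors {c}; Diamond (Box p and p) there: c:T. ✓
c: successors {b}; Diamond (Box p and p) there: b:T. ✓

{a, b, c}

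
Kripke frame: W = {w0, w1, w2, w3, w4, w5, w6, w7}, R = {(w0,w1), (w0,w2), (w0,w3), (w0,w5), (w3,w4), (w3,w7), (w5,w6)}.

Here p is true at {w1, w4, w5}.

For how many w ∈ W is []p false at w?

3

w0: successors {w1, w2, w3, w5}; p there: w1:T, w2:F, w3:F, w5:T. ✗
w1: no successors, so []p holds vacuously. ✓
w2: no successors, so []p holds vacuously. ✓
w3: successors {w4, w7}; p there: w4:T, w7:F. ✗
w4: no successors, so []p holds vacuously. ✓
w5: successors {w6}; p there: w6:F. ✗
w6: no successors, so []p holds vacuously. ✓
w7: no successors, so []p holds vacuously. ✓
Satisfying worlds: {w1, w2, w4, w6, w7}.
So []p fails at the other 3 worlds.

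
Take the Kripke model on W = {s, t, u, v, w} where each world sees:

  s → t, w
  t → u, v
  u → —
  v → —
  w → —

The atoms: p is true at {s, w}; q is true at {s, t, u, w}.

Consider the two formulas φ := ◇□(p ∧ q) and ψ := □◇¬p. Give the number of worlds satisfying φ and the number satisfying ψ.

For ◇□(p ∧ q):
s: successors {t, w}; □(p ∧ q) there: t:F, w:T. ✓
t: successors {u, v}; □(p ∧ q) there: u:T, v:T. ✓
u: no successors, so ◇□(p ∧ q) fails. ✗
v: no successors, so ◇□(p ∧ q) fails. ✗
w: no successors, so ◇□(p ∧ q) fails. ✗
— 2 worlds.
For □◇¬p:
s: successors {t, w}; ◇¬p there: t:T, w:F. ✗
t: successors {u, v}; ◇¬p there: u:F, v:F. ✗
u: no successors, so □◇¬p holds vacuously. ✓
v: no successors, so □◇¬p holds vacuously. ✓
w: no successors, so □◇¬p holds vacuously. ✓
— 3 worlds.

2 and 3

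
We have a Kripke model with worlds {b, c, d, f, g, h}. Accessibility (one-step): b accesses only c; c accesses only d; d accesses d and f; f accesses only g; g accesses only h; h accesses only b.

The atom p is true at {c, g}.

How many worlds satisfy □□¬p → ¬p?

b: □□¬p is T, ¬p is T. ✓
c: □□¬p is T, ¬p is F. ✗
d: □□¬p is F, ¬p is T. ✓
f: □□¬p is T, ¬p is T. ✓
g: □□¬p is T, ¬p is F. ✗
h: □□¬p is F, ¬p is T. ✓
Satisfying worlds: {b, d, f, h}.

4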